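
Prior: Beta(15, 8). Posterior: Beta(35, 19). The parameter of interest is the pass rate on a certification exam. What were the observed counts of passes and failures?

A Beta(α, β) prior with s successes and f failures in binomial data gives a Beta(α+s, β+f) posterior.
Match parameters: s=35−15=20, f=19−8=11.

20 passes and 11 failures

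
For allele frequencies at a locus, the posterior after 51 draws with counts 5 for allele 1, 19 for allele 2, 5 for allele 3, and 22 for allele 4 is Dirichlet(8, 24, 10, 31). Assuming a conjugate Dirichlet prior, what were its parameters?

For a Dirichlet(α) prior with multinomial counts c, the posterior is Dirichlet(α + c) componentwise.
Subtract each count from the matching posterior parameter: 8−5=3, 24−19=5, 10−5=5, 31−22=9.

Dirichlet(3, 5, 5, 9)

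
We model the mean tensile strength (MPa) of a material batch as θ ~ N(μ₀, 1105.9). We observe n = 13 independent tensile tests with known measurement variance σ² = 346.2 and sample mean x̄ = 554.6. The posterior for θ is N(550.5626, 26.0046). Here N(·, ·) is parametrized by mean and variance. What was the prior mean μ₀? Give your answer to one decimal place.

The posterior mean is a precision-weighted average: μ_n = (τ₀μ₀ + τ_data·x̄)/(τ₀+τ_data), with τ₀=1/σ₀² and τ_data=n/σ².
Here τ₀ = 1/1105.9 = 0.000904 and τ_data = 13/346.2 = 0.037551, so τ_n = 0.038455.
Rearranging for μ₀: μ₀ = (μ_n·τ_n − τ_data·x̄)/τ₀ = (550.5626·0.038455 − 0.037551·554.6) / 0.000904 = 0.346100/0.000904 ≈ 382.9.

μ₀ = 382.9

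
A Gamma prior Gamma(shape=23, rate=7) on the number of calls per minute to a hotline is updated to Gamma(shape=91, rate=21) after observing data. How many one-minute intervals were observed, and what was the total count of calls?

n = 14 one-minute intervals with total 68 calls

Gamma–Poisson conjugacy: posterior shape = α + Σxᵢ, posterior rate = β + n.
Matching: Σxᵢ = 91 − 23 = 68 and n = 21 − 7 = 14.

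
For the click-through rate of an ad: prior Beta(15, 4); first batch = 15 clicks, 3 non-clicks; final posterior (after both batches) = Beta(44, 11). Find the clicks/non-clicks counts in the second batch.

14 clicks and 4 non-clicks

Because Beta–binomial updating is additive in the counts, the combined data contributed (α_post−α_prior, β_post−β_prior) successes and failures.
Total across both batches: 44−15=29 clicks, 11−4=7 non-clicks.
Subtract the first batch: 29−15=14 clicks and 7−3=4 non-clicks.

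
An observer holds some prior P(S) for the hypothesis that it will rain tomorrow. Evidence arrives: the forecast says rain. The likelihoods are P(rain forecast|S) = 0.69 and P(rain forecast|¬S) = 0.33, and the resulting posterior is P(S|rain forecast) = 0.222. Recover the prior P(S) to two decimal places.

Bayes' rule in odds form gives O(S|E) = O(S)·[P(E|S)/P(E|¬S)], hence O(S) = O(S|E)/LR.
Posterior odds = 0.222/(1−0.222) = 0.2853. LR = 0.69/0.33 = 2.0909.
Prior odds = 0.2853/2.0909 = 0.1364, so P(S) = 0.1364/(1+0.1364) ≈ 0.12.

P(S) = 0.12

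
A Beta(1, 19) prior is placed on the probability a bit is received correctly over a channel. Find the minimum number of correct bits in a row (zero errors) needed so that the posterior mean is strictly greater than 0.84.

k = 99

After k correct bits and 0 errors the posterior is Beta(1+k, 19), with mean (1+k)/(1+19+k).
Set (1+k)/(20+k) > 0.84 and solve: k > (0.84·20 − 1)/(1 − 0.84) = 98.750.
The smallest integer exceeding 98.750 is 99.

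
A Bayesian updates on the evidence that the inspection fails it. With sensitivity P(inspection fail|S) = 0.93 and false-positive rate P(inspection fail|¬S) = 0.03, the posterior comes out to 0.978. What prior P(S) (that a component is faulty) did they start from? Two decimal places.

P(S) = 0.59

In odds form, posterior odds = prior odds × likelihood ratio, so prior odds = posterior odds ÷ LR.
Posterior odds = 0.978/(1−0.978) = 44.4545. LR = 0.93/0.03 = 31.0000.
Prior odds = 44.4545/31.0000 = 1.4340, so P(S) = 1.4340/(1+1.4340) ≈ 0.59.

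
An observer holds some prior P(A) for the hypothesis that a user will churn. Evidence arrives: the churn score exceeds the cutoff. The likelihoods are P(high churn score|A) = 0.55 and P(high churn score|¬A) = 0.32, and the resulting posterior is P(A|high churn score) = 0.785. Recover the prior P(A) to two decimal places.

P(A) = 0.68

Bayes' rule in odds form gives O(A|E) = O(A)·[P(E|A)/P(E|¬A)], hence O(A) = O(A|E)/LR.
Posterior odds = 0.785/(1−0.785) = 3.6512. LR = 0.55/0.32 = 1.7188.
Prior odds = 3.6512/1.7188 = 2.1243, so P(A) = 2.1243/(1+2.1243) ≈ 0.68.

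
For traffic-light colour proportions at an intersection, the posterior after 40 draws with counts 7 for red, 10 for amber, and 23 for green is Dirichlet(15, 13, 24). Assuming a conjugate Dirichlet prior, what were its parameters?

For a Dirichlet(α) prior with multinomial counts c, the posterior is Dirichlet(α + c) componentwise.
Subtract each count from the matching posterior parameter: 15−7=8, 13−10=3, 24−23=1.

Dirichlet(8, 3, 1)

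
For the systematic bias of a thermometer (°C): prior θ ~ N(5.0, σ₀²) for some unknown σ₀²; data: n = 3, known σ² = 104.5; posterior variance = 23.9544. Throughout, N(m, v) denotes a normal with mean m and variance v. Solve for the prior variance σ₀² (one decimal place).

σ₀² = 76.7

For the Normal–Normal model with known σ², precisions add: τ_n = τ₀ + n/σ².
So 1/σ₀² = 1/23.9544 − 3/104.5 = 0.041746 − 0.028708 = 0.013038.
Hence σ₀² = 1/0.013038 ≈ 76.7.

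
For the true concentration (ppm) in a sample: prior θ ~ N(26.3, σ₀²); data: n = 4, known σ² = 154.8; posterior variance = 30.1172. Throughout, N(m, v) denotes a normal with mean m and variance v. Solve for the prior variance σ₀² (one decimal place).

σ₀² = 135.8

For the Normal–Normal model with known σ², precisions add: τ_n = τ₀ + n/σ².
So 1/σ₀² = 1/30.1172 − 4/154.8 = 0.033204 − 0.025840 = 0.007364.
Hence σ₀² = 1/0.007364 ≈ 135.8.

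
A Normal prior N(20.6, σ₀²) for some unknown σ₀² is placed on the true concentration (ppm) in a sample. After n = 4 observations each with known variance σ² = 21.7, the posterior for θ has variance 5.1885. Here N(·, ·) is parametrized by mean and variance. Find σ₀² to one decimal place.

Posterior precision equals prior precision plus data precision: 1/σ_n² = 1/σ₀² + n/σ².
So 1/σ₀² = 1/5.1885 − 4/21.7 = 0.192734 − 0.184332 = 0.008402.
Hence σ₀² = 1/0.008402 ≈ 119.0.

σ₀² = 119.0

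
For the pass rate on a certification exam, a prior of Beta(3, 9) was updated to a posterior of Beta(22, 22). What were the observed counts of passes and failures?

A Beta(α, β) prior with s successes and f failures in binomial data gives a Beta(α+s, β+f) posterior.
Match parameters: s=22−3=19, f=22−9=13.

19 passes and 13 failures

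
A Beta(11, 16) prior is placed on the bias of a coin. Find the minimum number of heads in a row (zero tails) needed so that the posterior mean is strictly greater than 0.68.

k = 24

After k heads and 0 tails the posterior is Beta(11+k, 16), with mean (11+k)/(11+16+k).
Set (11+k)/(27+k) > 0.68 and solve: k > (0.68·27 − 11)/(1 − 0.68) = 23.000.
The smallest integer exceeding 23.000 is 24.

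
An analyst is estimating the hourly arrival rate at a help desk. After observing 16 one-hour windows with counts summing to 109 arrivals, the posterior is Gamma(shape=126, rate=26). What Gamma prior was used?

A Gamma(α, β) prior (rate parametrization) on a Poisson rate with n observations summing to S gives posterior Gamma(α+S, β+n).
So α = 126 − 109 = 17 and β = 26 − 16 = 10.

Gamma(shape=17, rate=10)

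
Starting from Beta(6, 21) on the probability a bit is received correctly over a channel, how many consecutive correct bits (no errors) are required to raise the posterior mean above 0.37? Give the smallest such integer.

After k correct bits and 0 errors the posterior is Beta(6+k, 21), with mean (6+k)/(6+21+k).
Set (6+k)/(27+k) > 0.37 and solve: k > (0.37·27 − 6)/(1 − 0.37) = 6.333.
The smallest integer exceeding 6.333 is 7, and checking k=7: (13)/(34) = 0.3824 > 0.37.

k = 7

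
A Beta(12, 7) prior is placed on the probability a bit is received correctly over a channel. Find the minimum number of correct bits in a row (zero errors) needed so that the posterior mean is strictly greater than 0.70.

After k correct bits and 0 errors the posterior is Beta(12+k, 7), with mean (12+k)/(12+7+k).
Set (12+k)/(19+k) > 0.70 and solve: k > (0.70·19 − 12)/(1 − 0.70) = 4.333.
The smallest integer exceeding 4.333 is 5, and checking k=5: (17)/(24) = 0.7083 > 0.70.

k = 5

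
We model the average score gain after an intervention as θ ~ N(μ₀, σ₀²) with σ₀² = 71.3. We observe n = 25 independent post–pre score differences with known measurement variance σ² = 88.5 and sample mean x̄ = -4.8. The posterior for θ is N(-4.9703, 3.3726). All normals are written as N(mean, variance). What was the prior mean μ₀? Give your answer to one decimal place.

The posterior mean is a precision-weighted average: μ_n = (τ₀μ₀ + τ_data·x̄)/(τ₀+τ_data), with τ₀=1/σ₀² and τ_data=n/σ².
Here τ₀ = 1/71.3 = 0.014025 and τ_data = 25/88.5 = 0.282486, so τ_n = 0.296511.
Rearranging for μ₀: μ₀ = (μ_n·τ_n − τ_data·x̄)/τ₀ = (-4.9703·0.296511 − 0.282486·-4.8) / 0.014025 = -0.117816/0.014025 ≈ -8.4.

μ₀ = -8.4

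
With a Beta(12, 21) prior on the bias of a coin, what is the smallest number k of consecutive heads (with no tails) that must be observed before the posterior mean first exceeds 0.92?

After k heads and 0 tails the posterior is Beta(12+k, 21), with mean (12+k)/(12+21+k).
Set (12+k)/(33+k) > 0.92 and solve: k > (0.92·33 − 12)/(1 − 0.92) = 229.500.
The smallest integer exceeding 229.500 is 230, and checking k=230: (242)/(263) = 0.9202 > 0.92.

k = 230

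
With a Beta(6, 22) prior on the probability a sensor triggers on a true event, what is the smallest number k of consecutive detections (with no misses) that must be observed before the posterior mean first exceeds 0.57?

After k detections and 0 misses the posterior is Beta(6+k, 22), with mean (6+k)/(6+22+k).
Set (6+k)/(28+k) > 0.57 and solve: k > (0.57·28 − 6)/(1 − 0.57) = 23.163.
The smallest integer exceeding 23.163 is 24.

k = 24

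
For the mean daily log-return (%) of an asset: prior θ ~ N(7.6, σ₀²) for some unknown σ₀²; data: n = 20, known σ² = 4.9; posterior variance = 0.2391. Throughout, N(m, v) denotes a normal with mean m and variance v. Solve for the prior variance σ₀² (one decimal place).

Posterior precision equals prior precision plus data precision: 1/σ_n² = 1/σ₀² + n/σ².
So 1/σ₀² = 1/0.2391 − 20/4.9 = 4.182350 − 4.081633 = 0.100717.
Hence σ₀² = 1/0.100717 ≈ 9.9.

σ₀² = 9.9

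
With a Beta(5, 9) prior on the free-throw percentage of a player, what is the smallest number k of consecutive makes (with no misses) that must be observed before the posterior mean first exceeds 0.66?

k = 13

After k makes and 0 misses the posterior is Beta(5+k, 9), with mean (5+k)/(5+9+k).
Set (5+k)/(14+k) > 0.66 and solve: k > (0.66·14 − 5)/(1 − 0.66) = 12.471.
The smallest integer exceeding 12.471 is 13.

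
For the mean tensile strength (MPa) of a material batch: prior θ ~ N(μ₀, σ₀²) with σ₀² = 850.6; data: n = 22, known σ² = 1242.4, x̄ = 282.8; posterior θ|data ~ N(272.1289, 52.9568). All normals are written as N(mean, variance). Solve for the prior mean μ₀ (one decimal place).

With known observation variance, the Normal–Normal posterior has precision τ_n = τ₀ + n/σ² and mean μ_n = (τ₀μ₀ + (n/σ²)x̄)/τ_n.
Here τ₀ = 1/850.6 = 0.001176 and τ_data = 22/1242.4 = 0.017708, so τ_n = 0.018884.
Rearranging for μ₀: μ₀ = (μ_n·τ_n − τ_data·x̄)/τ₀ = (272.1289·0.018884 − 0.017708·282.8) / 0.001176 = 0.131060/0.001176 ≈ 111.4.

μ₀ = 111.4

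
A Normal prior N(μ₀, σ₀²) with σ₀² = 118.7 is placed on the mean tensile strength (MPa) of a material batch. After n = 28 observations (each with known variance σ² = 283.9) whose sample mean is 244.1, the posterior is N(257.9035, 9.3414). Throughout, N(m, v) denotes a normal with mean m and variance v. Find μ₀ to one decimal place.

μ₀ = 419.5

The posterior mean is a precision-weighted average: μ_n = (τ₀μ₀ + τ_data·x̄)/(τ₀+τ_data), with τ₀=1/σ₀² and τ_data=n/σ².
Here τ₀ = 1/118.7 = 0.008425 and τ_data = 28/283.9 = 0.098626, so τ_n = 0.107051.
Rearranging for μ₀: μ₀ = (μ_n·τ_n − τ_data·x̄)/τ₀ = (257.9035·0.107051 − 0.098626·244.1) / 0.008425 = 3.534221/0.008425 ≈ 419.5.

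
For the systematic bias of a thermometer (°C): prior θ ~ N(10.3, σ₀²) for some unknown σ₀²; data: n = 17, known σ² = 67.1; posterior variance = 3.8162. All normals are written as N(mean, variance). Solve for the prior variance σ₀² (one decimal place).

For the Normal–Normal model with known σ², precisions add: τ_n = τ₀ + n/σ².
So 1/σ₀² = 1/3.8162 − 17/67.1 = 0.262041 − 0.253353 = 0.008688.
Hence σ₀² = 1/0.008688 ≈ 115.1.

σ₀² = 115.1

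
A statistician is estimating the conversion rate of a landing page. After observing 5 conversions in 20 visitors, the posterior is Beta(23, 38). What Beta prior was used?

A Beta(α, β) prior with s successes and f failures in binomial data gives a Beta(α+s, β+f) posterior.
So α = 23 − 5 = 18 and β = 38 − 15 = 23.

Beta(18, 23)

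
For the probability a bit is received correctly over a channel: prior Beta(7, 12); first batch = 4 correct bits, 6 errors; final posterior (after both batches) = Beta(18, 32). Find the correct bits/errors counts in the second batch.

7 correct bits and 14 errors

Because Beta–binomial updating is additive in the counts, the combined data contributed (α_post−α_prior, β_post−β_prior) successes and failures.
Total across both batches: 18−7=11 correct bits, 32−12=20 errors.
Subtract the first batch: 11−4=7 correct bits and 20−6=14 errors.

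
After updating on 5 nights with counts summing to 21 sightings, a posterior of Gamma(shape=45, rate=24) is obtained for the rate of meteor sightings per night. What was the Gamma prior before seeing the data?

Gamma–Poisson conjugacy: posterior shape = α + Σxᵢ, posterior rate = β + n.
So α = 45 − 21 = 24 and β = 24 − 5 = 19.

Gamma(shape=24, rate=19)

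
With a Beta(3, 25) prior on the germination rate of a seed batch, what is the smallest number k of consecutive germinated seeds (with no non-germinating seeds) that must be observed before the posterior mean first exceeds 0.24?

After k germinated seeds and 0 non-germinating seeds the posterior is Beta(3+k, 25), with mean (3+k)/(3+25+k).
Set (3+k)/(28+k) > 0.24 and solve: k > (0.24·28 − 3)/(1 − 0.24) = 4.895.
The smallest integer exceeding 4.895 is 5, and checking k=5: (8)/(33) = 0.2424 > 0.24.

k = 5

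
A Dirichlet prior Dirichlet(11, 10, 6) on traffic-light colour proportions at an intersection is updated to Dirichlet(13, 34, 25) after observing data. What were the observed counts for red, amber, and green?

For a Dirichlet(α) prior with multinomial counts c, the posterior is Dirichlet(α + c) componentwise.
Counts are posterior − prior componentwise: 13−11=2, 34−10=24, 25−6=19.

counts (2, 24, 19)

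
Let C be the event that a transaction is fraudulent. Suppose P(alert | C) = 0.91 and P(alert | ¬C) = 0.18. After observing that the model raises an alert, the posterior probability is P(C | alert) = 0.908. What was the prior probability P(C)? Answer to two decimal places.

In odds form, posterior odds = prior odds × likelihood ratio, so prior odds = posterior odds ÷ LR.
Posterior odds = 0.908/(1−0.908) = 9.8696. LR = 0.91/0.18 = 5.0556.
Prior odds = 9.8696/5.0556 = 1.9522, so P(C) = 1.9522/(1+1.9522) ≈ 0.66.

P(C) = 0.66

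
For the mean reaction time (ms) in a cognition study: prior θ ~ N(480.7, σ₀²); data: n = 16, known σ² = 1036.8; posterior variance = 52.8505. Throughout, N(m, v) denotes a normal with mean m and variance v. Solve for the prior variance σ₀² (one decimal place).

σ₀² = 286.6

Posterior precision equals prior precision plus data precision: 1/σ_n² = 1/σ₀² + n/σ².
So 1/σ₀² = 1/52.8505 − 16/1036.8 = 0.018921 − 0.015432 = 0.003489.
Hence σ₀² = 1/0.003489 ≈ 286.6.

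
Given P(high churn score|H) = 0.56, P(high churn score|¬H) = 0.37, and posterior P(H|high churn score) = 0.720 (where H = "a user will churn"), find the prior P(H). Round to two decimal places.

Bayes' rule in odds form gives O(H|E) = O(H)·[P(E|H)/P(E|¬H)], hence O(H) = O(H|E)/LR.
Posterior odds = 0.720/(1−0.720) = 2.5714. LR = 0.56/0.37 = 1.5135.
Prior odds = 2.5714/1.5135 = 1.6990, so P(H) = 1.6990/(1+1.6990) ≈ 0.63.

P(H) = 0.63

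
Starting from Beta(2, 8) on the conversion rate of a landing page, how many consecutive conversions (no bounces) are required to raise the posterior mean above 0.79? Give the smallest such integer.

k = 29

After k conversions and 0 bounces the posterior is Beta(2+k, 8), with mean (2+k)/(2+8+k).
Set (2+k)/(10+k) > 0.79 and solve: k > (0.79·10 − 2)/(1 − 0.79) = 28.095.
The smallest integer exceeding 28.095 is 29, and checking k=29: (31)/(39) = 0.7949 > 0.79.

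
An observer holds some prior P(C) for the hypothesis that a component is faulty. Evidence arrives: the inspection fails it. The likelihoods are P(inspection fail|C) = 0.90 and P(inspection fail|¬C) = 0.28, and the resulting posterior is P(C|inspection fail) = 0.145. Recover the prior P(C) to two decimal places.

P(C) = 0.05

Bayes' rule in odds form gives O(C|E) = O(C)·[P(E|C)/P(E|¬C)], hence O(C) = O(C|E)/LR.
Posterior odds = 0.145/(1−0.145) = 0.1696. LR = 0.90/0.28 = 3.2143.
Prior odds = 0.1696/3.2143 = 0.0528, so P(C) = 0.0528/(1+0.0528) ≈ 0.05.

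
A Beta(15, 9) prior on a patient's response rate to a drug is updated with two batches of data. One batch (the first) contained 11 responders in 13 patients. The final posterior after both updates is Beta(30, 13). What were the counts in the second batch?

Because Beta–binomial updating is additive in the counts, the combined data contributed (α_post−α_prior, β_post−β_prior) successes and failures.
Total across both batches: 30−15=15 responders, 13−9=4 non-responders.
Subtract the first batch: 15−11=4 responders and 4−2=2 non-responders.

4 responders and 2 non-responders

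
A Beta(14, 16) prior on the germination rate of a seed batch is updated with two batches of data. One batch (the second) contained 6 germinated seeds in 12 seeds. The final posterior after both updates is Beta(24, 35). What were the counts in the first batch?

Because Beta–binomial updating is additive in the counts, the combined data contributed (α_post−α_prior, β_post−β_prior) successes and failures.
Total across both batches: 24−14=10 germinated seeds, 35−16=19 non-germinating seeds.
Subtract the second batch: 10−6=4 germinated seeds and 19−6=13 non-germinating seeds.

4 germinated seeds and 13 non-germinating seeds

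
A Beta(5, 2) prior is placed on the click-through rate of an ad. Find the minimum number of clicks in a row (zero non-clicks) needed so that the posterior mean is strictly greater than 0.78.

After k clicks and 0 non-clicks the posterior is Beta(5+k, 2), with mean (5+k)/(5+2+k).
Set (5+k)/(7+k) > 0.78 and solve: k > (0.78·7 − 5)/(1 − 0.78) = 2.091.
The smallest integer exceeding 2.091 is 3, and checking k=3: (8)/(10) = 0.8000 > 0.78.

k = 3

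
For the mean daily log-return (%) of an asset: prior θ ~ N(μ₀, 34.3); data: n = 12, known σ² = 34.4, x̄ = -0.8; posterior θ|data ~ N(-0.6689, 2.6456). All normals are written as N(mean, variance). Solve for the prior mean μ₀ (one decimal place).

μ₀ = 0.9

The posterior mean is a precision-weighted average: μ_n = (τ₀μ₀ + τ_data·x̄)/(τ₀+τ_data), with τ₀=1/σ₀² and τ_data=n/σ².
Here τ₀ = 1/34.3 = 0.029155 and τ_data = 12/34.4 = 0.348837, so τ_n = 0.377992.
Rearranging for μ₀: μ₀ = (μ_n·τ_n − τ_data·x̄)/τ₀ = (-0.6689·0.377992 − 0.348837·-0.8) / 0.029155 = 0.026231/0.029155 ≈ 0.9.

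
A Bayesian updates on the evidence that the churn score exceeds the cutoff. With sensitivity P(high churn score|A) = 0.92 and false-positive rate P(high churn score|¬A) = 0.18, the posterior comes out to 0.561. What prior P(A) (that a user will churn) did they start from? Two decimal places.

Bayes' rule in odds form gives O(A|E) = O(A)·[P(E|A)/P(E|¬A)], hence O(A) = O(A|E)/LR.
Posterior odds = 0.561/(1−0.561) = 1.2779. LR = 0.92/0.18 = 5.1111.
Prior odds = 1.2779/5.1111 = 0.2500, so P(A) = 0.2500/(1+0.2500) ≈ 0.20.

P(A) = 0.20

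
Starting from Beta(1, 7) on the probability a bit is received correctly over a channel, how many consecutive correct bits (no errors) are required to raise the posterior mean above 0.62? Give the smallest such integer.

k = 11

After k correct bits and 0 errors the posterior is Beta(1+k, 7), with mean (1+k)/(1+7+k).
Set (1+k)/(8+k) > 0.62 and solve: k > (0.62·8 − 1)/(1 − 0.62) = 10.421.
The smallest integer exceeding 10.421 is 11.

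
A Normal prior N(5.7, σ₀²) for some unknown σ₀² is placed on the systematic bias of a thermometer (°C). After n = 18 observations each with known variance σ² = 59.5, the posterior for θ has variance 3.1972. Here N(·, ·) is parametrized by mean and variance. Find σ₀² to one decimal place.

σ₀² = 97.5

Posterior precision equals prior precision plus data precision: 1/σ_n² = 1/σ₀² + n/σ².
So 1/σ₀² = 1/3.1972 − 18/59.5 = 0.312774 − 0.302521 = 0.010253.
Hence σ₀² = 1/0.010253 ≈ 97.5.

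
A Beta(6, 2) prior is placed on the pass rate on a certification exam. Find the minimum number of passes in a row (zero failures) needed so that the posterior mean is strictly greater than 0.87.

k = 8

After k passes and 0 failures the posterior is Beta(6+k, 2), with mean (6+k)/(6+2+k).
Set (6+k)/(8+k) > 0.87 and solve: k > (0.87·8 − 6)/(1 − 0.87) = 7.385.
The smallest integer exceeding 7.385 is 8, and checking k=8: (14)/(16) = 0.8750 > 0.87.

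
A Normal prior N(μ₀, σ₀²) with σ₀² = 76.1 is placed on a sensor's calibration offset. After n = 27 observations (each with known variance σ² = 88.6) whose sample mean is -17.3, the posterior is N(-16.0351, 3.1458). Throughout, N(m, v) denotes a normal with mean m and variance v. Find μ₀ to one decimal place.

μ₀ = 13.3

The posterior mean is a precision-weighted average: μ_n = (τ₀μ₀ + τ_data·x̄)/(τ₀+τ_data), with τ₀=1/σ₀² and τ_data=n/σ².
Here τ₀ = 1/76.1 = 0.013141 and τ_data = 27/88.6 = 0.304740, so τ_n = 0.317881.
Rearranging for μ₀: μ₀ = (μ_n·τ_n − τ_data·x̄)/τ₀ = (-16.0351·0.317881 − 0.304740·-17.3) / 0.013141 = 0.174748/0.013141 ≈ 13.3.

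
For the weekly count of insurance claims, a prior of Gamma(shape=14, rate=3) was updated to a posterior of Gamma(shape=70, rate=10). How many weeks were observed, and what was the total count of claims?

n = 7 weeks with total 56 claims

A Gamma(α, β) prior (rate parametrization) on a Poisson rate with n observations summing to S gives posterior Gamma(α+S, β+n).
Matching: Σxᵢ = 70 − 14 = 56 and n = 10 − 3 = 7.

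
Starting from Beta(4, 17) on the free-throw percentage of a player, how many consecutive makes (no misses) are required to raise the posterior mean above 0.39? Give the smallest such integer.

After k makes and 0 misses the posterior is Beta(4+k, 17), with mean (4+k)/(4+17+k).
Set (4+k)/(21+k) > 0.39 and solve: k > (0.39·21 − 4)/(1 − 0.39) = 6.869.
The smallest integer exceeding 6.869 is 7.

k = 7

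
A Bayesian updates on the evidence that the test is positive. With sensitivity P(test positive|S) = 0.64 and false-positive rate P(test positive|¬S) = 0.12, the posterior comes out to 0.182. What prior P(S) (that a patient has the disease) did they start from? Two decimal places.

P(S) = 0.04

Bayes' rule in odds form gives O(S|E) = O(S)·[P(E|S)/P(E|¬S)], hence O(S) = O(S|E)/LR.
Posterior odds = 0.182/(1−0.182) = 0.2225. LR = 0.64/0.12 = 5.3333.
Prior odds = 0.2225/5.3333 = 0.0417, so P(S) = 0.0417/(1+0.0417) ≈ 0.04.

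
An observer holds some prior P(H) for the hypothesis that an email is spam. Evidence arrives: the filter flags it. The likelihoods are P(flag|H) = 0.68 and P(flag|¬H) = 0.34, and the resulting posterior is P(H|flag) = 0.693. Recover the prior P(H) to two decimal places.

Bayes' rule in odds form gives O(H|E) = O(H)·[P(E|H)/P(E|¬H)], hence O(H) = O(H|E)/LR.
Posterior odds = 0.693/(1−0.693) = 2.2573. LR = 0.68/0.34 = 2.0000.
Prior odds = 2.2573/2.0000 = 1.1286, so P(H) = 1.1286/(1+1.1286) ≈ 0.53.

P(H) = 0.53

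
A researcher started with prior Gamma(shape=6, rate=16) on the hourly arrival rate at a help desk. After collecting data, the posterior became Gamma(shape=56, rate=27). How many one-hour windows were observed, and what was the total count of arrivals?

A Gamma(α, β) prior (rate parametrization) on a Poisson rate with n observations summing to S gives posterior Gamma(α+S, β+n).
Matching: Σxᵢ = 56 − 6 = 50 and n = 27 − 16 = 11.

n = 11 one-hour windows with total 50 arrivals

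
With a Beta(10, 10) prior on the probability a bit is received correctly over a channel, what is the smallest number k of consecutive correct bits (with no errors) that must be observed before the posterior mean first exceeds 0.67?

k = 11

After k correct bits and 0 errors the posterior is Beta(10+k, 10), with mean (10+k)/(10+10+k).
Set (10+k)/(20+k) > 0.67 and solve: k > (0.67·20 − 10)/(1 − 0.67) = 10.303.
The smallest integer exceeding 10.303 is 11, and checking k=11: (21)/(31) = 0.6774 > 0.67.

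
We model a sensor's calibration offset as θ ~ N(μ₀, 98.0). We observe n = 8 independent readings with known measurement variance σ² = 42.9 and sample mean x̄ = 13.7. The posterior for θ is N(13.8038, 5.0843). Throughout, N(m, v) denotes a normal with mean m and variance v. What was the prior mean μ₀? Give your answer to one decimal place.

The posterior mean is a precision-weighted average: μ_n = (τ₀μ₀ + τ_data·x̄)/(τ₀+τ_data), with τ₀=1/σ₀² and τ_data=n/σ².
Here τ₀ = 1/98.0 = 0.010204 and τ_data = 8/42.9 = 0.186480, so τ_n = 0.196684.
Rearranging for μ₀: μ₀ = (μ_n·τ_n − τ_data·x̄)/τ₀ = (13.8038·0.196684 − 0.186480·13.7) / 0.010204 = 0.160211/0.010204 ≈ 15.7.

μ₀ = 15.7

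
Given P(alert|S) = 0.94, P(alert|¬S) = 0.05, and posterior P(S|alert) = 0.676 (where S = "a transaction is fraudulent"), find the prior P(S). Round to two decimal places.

Bayes' rule in odds form gives O(S|E) = O(S)·[P(E|S)/P(E|¬S)], hence O(S) = O(S|E)/LR.
Posterior odds = 0.676/(1−0.676) = 2.0864. LR = 0.94/0.05 = 18.8000.
Prior odds = 2.0864/18.8000 = 0.1110, so P(S) = 0.1110/(1+0.1110) ≈ 0.10.

P(S) = 0.10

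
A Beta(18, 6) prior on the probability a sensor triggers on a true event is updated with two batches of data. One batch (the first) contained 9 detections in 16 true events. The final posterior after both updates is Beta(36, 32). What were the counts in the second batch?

9 detections and 19 misses

Because Beta–binomial updating is additive in the counts, the combined data contributed (α_post−α_prior, β_post−β_prior) successes and failures.
Total across both batches: 36−18=18 detections, 32−6=26 misses.
Subtract the first batch: 18−9=9 detections and 26−7=19 misses.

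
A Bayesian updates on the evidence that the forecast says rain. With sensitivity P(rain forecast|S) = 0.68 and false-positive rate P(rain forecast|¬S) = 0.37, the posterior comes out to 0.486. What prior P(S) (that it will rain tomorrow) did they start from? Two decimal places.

P(S) = 0.34

In odds form, posterior odds = prior odds × likelihood ratio, so prior odds = posterior odds ÷ LR.
Posterior odds = 0.486/(1−0.486) = 0.9455. LR = 0.68/0.37 = 1.8378.
Prior odds = 0.9455/1.8378 = 0.5145, so P(S) = 0.5145/(1+0.5145) ≈ 0.34.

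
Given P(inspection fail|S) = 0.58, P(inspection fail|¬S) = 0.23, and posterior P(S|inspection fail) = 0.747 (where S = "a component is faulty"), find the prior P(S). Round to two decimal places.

Bayes' rule in odds form gives O(S|E) = O(S)·[P(E|S)/P(E|¬S)], hence O(S) = O(S|E)/LR.
Posterior odds = 0.747/(1−0.747) = 2.9526. LR = 0.58/0.23 = 2.5217.
Prior odds = 2.9526/2.5217 = 1.1709, so P(S) = 1.1709/(1+1.1709) ≈ 0.54.

P(S) = 0.54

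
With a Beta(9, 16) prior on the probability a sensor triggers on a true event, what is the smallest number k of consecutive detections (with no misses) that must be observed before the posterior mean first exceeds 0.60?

k = 16

After k detections and 0 misses the posterior is Beta(9+k, 16), with mean (9+k)/(9+16+k).
Set (9+k)/(25+k) > 0.60 and solve: k > (0.60·25 − 9)/(1 − 0.60) = 15.000.
The smallest integer exceeding 15.000 is 16, and checking k=16: (25)/(41) = 0.6098 > 0.60.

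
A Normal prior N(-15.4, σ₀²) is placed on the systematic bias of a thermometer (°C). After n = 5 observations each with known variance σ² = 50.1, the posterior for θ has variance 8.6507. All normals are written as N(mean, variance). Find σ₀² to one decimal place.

Posterior precision equals prior precision plus data precision: 1/σ_n² = 1/σ₀² + n/σ².
So 1/σ₀² = 1/8.6507 − 5/50.1 = 0.115598 − 0.099800 = 0.015798.
Hence σ₀² = 1/0.015798 ≈ 63.3.

σ₀² = 63.3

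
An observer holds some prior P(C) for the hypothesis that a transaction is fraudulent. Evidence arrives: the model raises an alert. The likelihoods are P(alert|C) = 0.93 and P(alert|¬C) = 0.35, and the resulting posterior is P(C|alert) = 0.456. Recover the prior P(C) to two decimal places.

In odds form, posterior odds = prior odds × likelihood ratio, so prior odds = posterior odds ÷ LR.
Posterior odds = 0.456/(1−0.456) = 0.8382. LR = 0.93/0.35 = 2.6571.
Prior odds = 0.8382/2.6571 = 0.3155, so P(C) = 0.3155/(1+0.3155) ≈ 0.24.

P(C) = 0.24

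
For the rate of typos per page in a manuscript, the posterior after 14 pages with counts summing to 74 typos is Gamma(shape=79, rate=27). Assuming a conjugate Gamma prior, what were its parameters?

Gamma(shape=5, rate=13)

A Gamma(α, β) prior (rate parametrization) on a Poisson rate with n observations summing to S gives posterior Gamma(α+S, β+n).
So α = 79 − 74 = 5 and β = 27 − 14 = 13.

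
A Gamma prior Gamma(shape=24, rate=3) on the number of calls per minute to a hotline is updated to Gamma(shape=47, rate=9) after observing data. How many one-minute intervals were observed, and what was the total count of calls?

Gamma–Poisson conjugacy: posterior shape = α + Σxᵢ, posterior rate = β + n.
Matching: Σxᵢ = 47 − 24 = 23 and n = 9 − 3 = 6.

n = 6 one-minute intervals with total 23 calls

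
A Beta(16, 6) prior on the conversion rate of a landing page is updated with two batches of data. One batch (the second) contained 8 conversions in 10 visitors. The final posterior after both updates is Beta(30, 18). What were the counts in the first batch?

6 conversions and 10 bounces

Sequential conjugate updates are equivalent to a single update on the pooled data, so total successes = posterior α − prior α and total failures = posterior β − prior β.
Total across both batches: 30−16=14 conversions, 18−6=12 bounces.
Subtract the second batch: 14−8=6 conversions and 12−2=10 bounces.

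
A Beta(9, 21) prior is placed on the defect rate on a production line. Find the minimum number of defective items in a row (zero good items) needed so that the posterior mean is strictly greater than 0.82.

After k defective items and 0 good items the posterior is Beta(9+k, 21), with mean (9+k)/(9+21+k).
Set (9+k)/(30+k) > 0.82 and solve: k > (0.82·30 − 9)/(1 − 0.82) = 86.667.
The smallest integer exceeding 86.667 is 87.

k = 87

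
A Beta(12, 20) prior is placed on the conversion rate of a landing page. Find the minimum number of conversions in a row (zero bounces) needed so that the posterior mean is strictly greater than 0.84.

k = 94

After k conversions and 0 bounces the posterior is Beta(12+k, 20), with mean (12+k)/(12+20+k).
Set (12+k)/(32+k) > 0.84 and solve: k > (0.84·32 − 12)/(1 − 0.84) = 93.000.
The smallest integer exceeding 93.000 is 94, and checking k=94: (106)/(126) = 0.8413 > 0.84.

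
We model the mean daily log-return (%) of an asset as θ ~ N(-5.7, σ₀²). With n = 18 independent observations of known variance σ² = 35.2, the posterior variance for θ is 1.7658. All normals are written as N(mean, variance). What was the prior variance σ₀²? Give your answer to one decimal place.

σ₀² = 18.2

Posterior precision equals prior precision plus data precision: 1/σ_n² = 1/σ₀² + n/σ².
So 1/σ₀² = 1/1.7658 − 18/35.2 = 0.566316 − 0.511364 = 0.054952.
Hence σ₀² = 1/0.054952 ≈ 18.2.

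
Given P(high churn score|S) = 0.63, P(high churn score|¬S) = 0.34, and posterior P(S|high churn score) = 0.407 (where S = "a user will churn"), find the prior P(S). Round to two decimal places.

P(S) = 0.27

In odds form, posterior odds = prior odds × likelihood ratio, so prior odds = posterior odds ÷ LR.
Posterior odds = 0.407/(1−0.407) = 0.6863. LR = 0.63/0.34 = 1.8529.
Prior odds = 0.6863/1.8529 = 0.3704, so P(S) = 0.3704/(1+0.3704) ≈ 0.27.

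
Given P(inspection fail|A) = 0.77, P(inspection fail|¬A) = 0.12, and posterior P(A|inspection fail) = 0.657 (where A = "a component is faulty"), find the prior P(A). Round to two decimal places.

In odds form, posterior odds = prior odds × likelihood ratio, so prior odds = posterior odds ÷ LR.
Posterior odds = 0.657/(1−0.657) = 1.9155. LR = 0.77/0.12 = 6.4167.
Prior odds = 1.9155/6.4167 = 0.2985, so P(A) = 0.2985/(1+0.2985) ≈ 0.23.

P(A) = 0.23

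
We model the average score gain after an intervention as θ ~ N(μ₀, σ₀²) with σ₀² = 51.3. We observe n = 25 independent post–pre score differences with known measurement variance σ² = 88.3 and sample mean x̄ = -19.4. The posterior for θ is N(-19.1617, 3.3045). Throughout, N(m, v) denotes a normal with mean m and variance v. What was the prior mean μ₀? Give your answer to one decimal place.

μ₀ = -15.7

The posterior mean is a precision-weighted average: μ_n = (τ₀μ₀ + τ_data·x̄)/(τ₀+τ_data), with τ₀=1/σ₀² and τ_data=n/σ².
Here τ₀ = 1/51.3 = 0.019493 and τ_data = 25/88.3 = 0.283126, so τ_n = 0.302619.
Rearranging for μ₀: μ₀ = (μ_n·τ_n − τ_data·x̄)/τ₀ = (-19.1617·0.302619 − 0.283126·-19.4) / 0.019493 = -0.306050/0.019493 ≈ -15.7.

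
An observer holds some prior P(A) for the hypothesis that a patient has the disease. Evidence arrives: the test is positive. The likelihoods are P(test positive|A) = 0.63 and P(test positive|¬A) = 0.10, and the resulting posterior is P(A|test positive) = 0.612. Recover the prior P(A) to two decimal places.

In odds form, posterior odds = prior odds × likelihood ratio, so prior odds = posterior odds ÷ LR.
Posterior odds = 0.612/(1−0.612) = 1.5773. LR = 0.63/0.10 = 6.3000.
Prior odds = 1.5773/6.3000 = 0.2504, so P(A) = 0.2504/(1+0.2504) ≈ 0.20.

P(A) = 0.20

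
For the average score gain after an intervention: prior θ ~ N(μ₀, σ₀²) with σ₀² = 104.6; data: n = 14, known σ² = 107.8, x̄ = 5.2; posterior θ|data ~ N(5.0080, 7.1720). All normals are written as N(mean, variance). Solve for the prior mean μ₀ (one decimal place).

μ₀ = 2.4

The posterior mean is a precision-weighted average: μ_n = (τ₀μ₀ + τ_data·x̄)/(τ₀+τ_data), with τ₀=1/σ₀² and τ_data=n/σ².
Here τ₀ = 1/104.6 = 0.009560 and τ_data = 14/107.8 = 0.129870, so τ_n = 0.139430.
Rearranging for μ₀: μ₀ = (μ_n·τ_n − τ_data·x̄)/τ₀ = (5.0080·0.139430 − 0.129870·5.2) / 0.009560 = 0.022941/0.009560 ≈ 2.4.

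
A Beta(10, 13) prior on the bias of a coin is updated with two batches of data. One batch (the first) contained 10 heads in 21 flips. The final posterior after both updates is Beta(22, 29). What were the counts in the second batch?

2 heads and 5 tails

Because Beta–binomial updating is additive in the counts, the combined data contributed (α_post−α_prior, β_post−β_prior) successes and failures.
Total across both batches: 22−10=12 heads, 29−13=16 tails.
Subtract the first batch: 12−10=2 heads and 16−11=5 tails.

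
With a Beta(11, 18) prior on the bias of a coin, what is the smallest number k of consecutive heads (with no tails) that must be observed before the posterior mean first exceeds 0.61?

k = 18

After k heads and 0 tails the posterior is Beta(11+k, 18), with mean (11+k)/(11+18+k).
Set (11+k)/(29+k) > 0.61 and solve: k > (0.61·29 − 11)/(1 − 0.61) = 17.154.
The smallest integer exceeding 17.154 is 18, and checking k=18: (29)/(47) = 0.6170 > 0.61.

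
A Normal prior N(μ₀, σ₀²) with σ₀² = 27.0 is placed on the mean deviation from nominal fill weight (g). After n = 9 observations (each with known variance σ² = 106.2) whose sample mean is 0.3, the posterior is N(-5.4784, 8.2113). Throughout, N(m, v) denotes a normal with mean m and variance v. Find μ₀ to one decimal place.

With known observation variance, the Normal–Normal posterior has precision τ_n = τ₀ + n/σ² and mean μ_n = (τ₀μ₀ + (n/σ²)x̄)/τ_n.
Here τ₀ = 1/27.0 = 0.037037 and τ_data = 9/106.2 = 0.084746, so τ_n = 0.121783.
Rearranging for μ₀: μ₀ = (μ_n·τ_n − τ_data·x̄)/τ₀ = (-5.4784·0.121783 − 0.084746·0.3) / 0.037037 = -0.692600/0.037037 ≈ -18.7.

μ₀ = -18.7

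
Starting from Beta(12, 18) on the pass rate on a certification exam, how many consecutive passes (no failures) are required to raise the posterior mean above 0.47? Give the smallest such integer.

k = 4

After k passes and 0 failures the posterior is Beta(12+k, 18), with mean (12+k)/(12+18+k).
Set (12+k)/(30+k) > 0.47 and solve: k > (0.47·30 − 12)/(1 − 0.47) = 3.962.
The smallest integer exceeding 3.962 is 4, and checking k=4: (16)/(34) = 0.4706 > 0.47.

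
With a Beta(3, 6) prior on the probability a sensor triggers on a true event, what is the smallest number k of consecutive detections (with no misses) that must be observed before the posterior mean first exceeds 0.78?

k = 19

After k detections and 0 misses the posterior is Beta(3+k, 6), with mean (3+k)/(3+6+k).
Set (3+k)/(9+k) > 0.78 and solve: k > (0.78·9 − 3)/(1 − 0.78) = 18.273.
The smallest integer exceeding 18.273 is 19, and checking k=19: (22)/(28) = 0.7857 > 0.78.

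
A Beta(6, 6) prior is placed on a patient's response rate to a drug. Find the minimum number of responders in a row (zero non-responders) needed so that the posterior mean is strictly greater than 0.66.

After k responders and 0 non-responders the posterior is Beta(6+k, 6), with mean (6+k)/(6+6+k).
Set (6+k)/(12+k) > 0.66 and solve: k > (0.66·12 − 6)/(1 − 0.66) = 5.647.
The smallest integer exceeding 5.647 is 6, and checking k=6: (12)/(18) = 0.6667 > 0.66.

k = 6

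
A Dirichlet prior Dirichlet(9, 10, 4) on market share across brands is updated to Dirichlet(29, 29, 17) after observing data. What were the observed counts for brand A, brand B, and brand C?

For a Dirichlet(α) prior with multinomial counts c, the posterior is Dirichlet(α + c) componentwise.
Counts are posterior − prior componentwise: 29−9=20, 29−10=19, 17−4=13.

counts (20, 19, 13)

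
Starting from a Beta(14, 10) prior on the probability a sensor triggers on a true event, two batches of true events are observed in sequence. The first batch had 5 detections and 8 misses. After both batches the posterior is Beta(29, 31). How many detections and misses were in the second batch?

Sequential conjugate updates are equivalent to a single update on the pooled data, so total successes = posterior α − prior α and total failures = posterior β − prior β.
Total across both batches: 29−14=15 detections, 31−10=21 misses.
Subtract the first batch: 15−5=10 detections and 21−8=13 misses.

10 detections and 13 misses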